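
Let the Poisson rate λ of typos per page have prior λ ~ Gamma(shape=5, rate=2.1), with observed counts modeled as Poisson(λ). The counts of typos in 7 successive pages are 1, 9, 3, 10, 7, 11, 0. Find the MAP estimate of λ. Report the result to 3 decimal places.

Σxᵢ = 1+9+3+10+7+11+0 = 41, with n = 7.
Posterior ∝ λ^4e^(−2.1λ) · λ^41e^(−7λ) = λ^45e^(−9.1λ), i.e. Gamma(shape=46, rate=9.1).
The mode of a Gamma(a, b) with a ≥ 1 (shape–rate) is (a−1)/b = 45/9.1 ≈ 4.945.

λ̂_MAP = 4.945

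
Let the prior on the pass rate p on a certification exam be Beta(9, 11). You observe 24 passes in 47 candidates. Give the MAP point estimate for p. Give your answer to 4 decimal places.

p̂_MAP = 0.4923

Prior: Beta(9, 11).
Data: 24 successes in 47 trials. The binomial likelihood contributes p^24(1−p)^23, so the posterior is Beta(9+24, 11+23) = Beta(33, 34).
For Beta(a, b) with a, b > 1 the mode is (a−1)/(a+b−2) = 32/65 ≈ 0.4923.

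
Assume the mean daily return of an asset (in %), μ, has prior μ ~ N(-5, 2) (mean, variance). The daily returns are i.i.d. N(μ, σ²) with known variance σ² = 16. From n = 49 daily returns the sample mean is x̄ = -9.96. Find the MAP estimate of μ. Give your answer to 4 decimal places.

μ̂_MAP = -9.2639

n = 49, x̄ = -9.96.
For a Normal prior and Normal likelihood with known variance, the posterior is Normal; its mode equals its mean, the precision-weighted average.
Prior precision 1/σ₀² = 1/2 = 0.5; data precision n/σ² = 49/16 = 3.0625.
μ̂ = (0.5·(-5) + 3.0625·(-9.96)) / (0.5 + 3.0625) = (-33.0025)/3.5625 = -13201/1425 ≈ -9.2639.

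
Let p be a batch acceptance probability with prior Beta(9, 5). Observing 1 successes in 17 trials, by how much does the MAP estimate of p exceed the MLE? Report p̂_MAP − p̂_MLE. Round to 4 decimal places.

Posterior is Beta(10, 21); MAP = (10−1)/(31−2) = 9/29 ≈ 0.31034.
MLE ignores the prior: p̂_MLE = k/n = 1/17 ≈ 0.05882.
Difference = 9/29 − 1/17 = 124/493 ≈ 0.2515.

MAP − MLE = 0.2515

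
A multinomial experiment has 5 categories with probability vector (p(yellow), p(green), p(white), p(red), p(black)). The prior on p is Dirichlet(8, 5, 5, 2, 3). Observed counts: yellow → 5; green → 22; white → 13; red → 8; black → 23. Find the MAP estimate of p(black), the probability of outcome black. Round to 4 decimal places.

The posterior is Dirichlet(αᵢ + nᵢ) = Dirichlet(13, 27, 18, 10, 26).
For a Dirichlet(a₁,…,a_K) with all aᵢ > 1, the mode has j-th component (aⱼ − 1)/(Σaᵢ − K).
Here Σaᵢ = 94 and K = 5, so p(black) = (26 − 1)/(94 − 5) = 25/89 ≈ 0.2809.

MAP estimate of p(black) = 0.2809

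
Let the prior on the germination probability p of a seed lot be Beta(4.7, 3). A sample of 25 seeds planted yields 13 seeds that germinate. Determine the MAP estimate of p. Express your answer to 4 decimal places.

Prior: Beta(4.7, 3).
Data: 13 successes in 25 trials. The binomial likelihood contributes p^13(1−p)^12, so the posterior is Beta(4.7+13, 3+12) = Beta(17.7, 15).
For Beta(a, b) with a, b > 1 the mode is (a−1)/(a+b−2) = 16.7/30.7 ≈ 0.5440.

p̂_MAP = 0.5440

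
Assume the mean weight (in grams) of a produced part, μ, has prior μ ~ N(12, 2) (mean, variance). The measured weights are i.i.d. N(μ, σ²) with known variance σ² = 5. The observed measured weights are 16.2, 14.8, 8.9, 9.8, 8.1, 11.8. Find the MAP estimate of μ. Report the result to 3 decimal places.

n = 6; x̄ = (16.2 + 14.8 + 8.9 + 9.8 + 8.1 + 11.8)/6 = 69.6/6 = 11.6.
For a Normal prior and Normal likelihood with known variance, the posterior is Normal; its mode equals its mean, the precision-weighted average.
Prior precision 1/σ₀² = 1/2 = 0.5; data precision n/σ² = 6/5 = 1.2.
μ̂ = (0.5·12 + 1.2·11.6) / (0.5 + 1.2) = 19.92/1.7 = 996/85 ≈ 11.718.

μ̂_MAP = 11.718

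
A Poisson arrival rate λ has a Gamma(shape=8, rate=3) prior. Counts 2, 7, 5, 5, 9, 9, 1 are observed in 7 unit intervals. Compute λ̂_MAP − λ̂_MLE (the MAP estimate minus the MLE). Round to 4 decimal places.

Σxᵢ = 38. Posterior is Gamma(46, 10); MAP = (46−1)/10 = 45/10 ≈ 4.50000.
MLE = x̄ = 38/7 ≈ 5.42857.
Difference = 45/10 − 38/7 = -13/14 ≈ -0.9286.

MAP − MLE = -0.9286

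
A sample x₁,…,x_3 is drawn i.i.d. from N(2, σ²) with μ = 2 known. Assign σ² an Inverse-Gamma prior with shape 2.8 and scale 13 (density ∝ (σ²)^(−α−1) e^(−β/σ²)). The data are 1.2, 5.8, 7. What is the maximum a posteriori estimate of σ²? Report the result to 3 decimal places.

Sum of squared deviations about the known mean: SS = (1.2−2)² + (5.8−2)² + (7−2)² = 40.08.
The Normal likelihood contributes (σ²)^(−n/2) exp(−SS/(2σ²)), so the posterior is Inverse-Gamma(α + n/2, β + SS/2) = Inverse-Gamma(4.3, 33.04).
The mode of Inverse-Gamma(a, b) is b/(a+1) = 33.04/5.3 ≈ 6.234.

σ̂²_MAP = 6.234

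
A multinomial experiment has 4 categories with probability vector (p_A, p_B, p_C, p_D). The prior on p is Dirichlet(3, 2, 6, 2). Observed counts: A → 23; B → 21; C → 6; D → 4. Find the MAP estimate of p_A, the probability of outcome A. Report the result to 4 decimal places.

MAP estimate of p_A = 0.3968

The posterior is Dirichlet(αᵢ + nᵢ) = Dirichlet(26, 23, 12, 6).
For a Dirichlet(a₁,…,a_K) with all aᵢ > 1, the mode has j-th component (aⱼ − 1)/(Σaᵢ − K).
Here Σaᵢ = 67 and K = 4, so p_A = (26 − 1)/(67 − 4) = 25/63 ≈ 0.3968.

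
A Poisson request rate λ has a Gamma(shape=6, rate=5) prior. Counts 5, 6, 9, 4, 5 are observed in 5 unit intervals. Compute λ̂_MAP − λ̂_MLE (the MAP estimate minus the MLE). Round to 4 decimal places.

MAP − MLE = -2.4000

Σxᵢ = 29. Posterior is Gamma(35, 10); MAP = (35−1)/10 = 34/10 ≈ 3.40000.
MLE = x̄ = 29/5 ≈ 5.80000.
Difference = 34/10 − 29/5 = -12/5 ≈ -2.4000.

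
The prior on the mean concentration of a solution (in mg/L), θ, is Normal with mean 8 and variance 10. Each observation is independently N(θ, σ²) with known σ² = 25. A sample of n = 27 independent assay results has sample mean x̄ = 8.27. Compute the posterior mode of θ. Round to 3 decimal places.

n = 27, x̄ = 8.27.
For a Normal prior and Normal likelihood with known variance, the posterior is Normal; its mode equals its mean, the precision-weighted average.
Prior precision 1/σ₀² = 1/10 = 0.1; data precision n/σ² = 27/25 = 1.08.
θ̂ = (0.1·8 + 1.08·8.27) / (0.1 + 1.08) = 9.7316/1.18 = 24329/2950 ≈ 8.247.

θ̂_MAP = 8.247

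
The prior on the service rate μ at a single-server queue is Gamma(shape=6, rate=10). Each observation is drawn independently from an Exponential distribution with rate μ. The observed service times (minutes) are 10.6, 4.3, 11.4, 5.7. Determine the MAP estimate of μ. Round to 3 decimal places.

μ̂_MAP = 0.214

The Exponential(rate=μ) likelihood is ∝ μ^n e^(−μΣtᵢ). Here n = 4 and Σtᵢ = 10.6 + 4.3 + 11.4 + 5.7 = 32.
Posterior ∝ μ^5e^(−10μ) · μ^4e^(−32μ) = μ^9e^(−42μ), i.e. Gamma(10, 42).
Mode = (a−1)/b = 9/42 ≈ 0.214.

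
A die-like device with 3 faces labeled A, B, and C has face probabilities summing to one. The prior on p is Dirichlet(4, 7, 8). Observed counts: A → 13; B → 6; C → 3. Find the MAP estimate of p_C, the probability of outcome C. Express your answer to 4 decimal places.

MAP estimate of p_C = 0.2632

The posterior is Dirichlet(αᵢ + nᵢ) = Dirichlet(17, 13, 11).
For a Dirichlet(a₁,…,a_K) with all aᵢ > 1, the mode has j-th component (aⱼ − 1)/(Σaᵢ − K).
Here Σaᵢ = 41 and K = 3, so p_C = (11 − 1)/(41 − 3) = 10/38 ≈ 0.2632.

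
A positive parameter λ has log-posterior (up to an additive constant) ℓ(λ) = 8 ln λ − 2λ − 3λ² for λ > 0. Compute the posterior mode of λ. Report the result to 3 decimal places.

λ̂_MAP = 1.000

ℓ'(λ) = 8/λ − 2 − 6λ. Setting this to zero and multiplying by λ: 6λ² + 2λ − 8 = 0.
λ = (−2 + √(2² + 4·6·8)) / (2·6) = (−2 + √196) / 12 = (−2 + 14)/12 = 1.
ℓ''(λ) = −8/λ² − 6 < 0, confirming a maximum.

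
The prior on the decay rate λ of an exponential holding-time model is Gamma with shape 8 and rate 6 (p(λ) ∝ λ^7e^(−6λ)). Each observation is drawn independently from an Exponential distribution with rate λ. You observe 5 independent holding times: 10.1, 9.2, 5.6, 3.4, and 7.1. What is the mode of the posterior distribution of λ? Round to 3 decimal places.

λ̂_MAP = 0.290

The Exponential(rate=λ) likelihood is ∝ λ^n e^(−λΣtᵢ). Here n = 5 and Σtᵢ = 10.1 + 9.2 + 5.6 + 3.4 + 7.1 = 35.4.
Posterior ∝ λ^7e^(−6λ) · λ^5e^(−35.4λ) = λ^12e^(−41.4λ), i.e. Gamma(13, 41.4).
Mode = (a−1)/b = 12/41.4 ≈ 0.290.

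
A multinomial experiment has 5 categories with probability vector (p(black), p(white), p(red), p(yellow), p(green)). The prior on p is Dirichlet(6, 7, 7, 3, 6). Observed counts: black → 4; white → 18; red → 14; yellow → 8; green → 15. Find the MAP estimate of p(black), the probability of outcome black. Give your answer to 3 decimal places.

The posterior is Dirichlet(αᵢ + nᵢ) = Dirichlet(10, 25, 21, 11, 21).
For a Dirichlet(a₁,…,a_K) with all aᵢ > 1, the mode has j-th component (aⱼ − 1)/(Σaᵢ − K).
Here Σaᵢ = 88 and K = 5, so p(black) = (10 − 1)/(88 − 5) = 9/83 ≈ 0.108.

MAP estimate of p(black) = 0.108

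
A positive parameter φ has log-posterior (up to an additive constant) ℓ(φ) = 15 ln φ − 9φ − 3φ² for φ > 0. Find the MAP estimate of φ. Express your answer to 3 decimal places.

φ̂_MAP = 1.000

ℓ'(φ) = 15/φ − 9 − 6φ. Setting this to zero and multiplying by φ: 6φ² + 9φ − 15 = 0.
φ = (−9 + √(9² + 4·6·15)) / (2·6) = (−9 + √441) / 12 = (−9 + 21)/12 = 1.
ℓ''(φ) = −15/φ² − 6 < 0, confirming a maximum.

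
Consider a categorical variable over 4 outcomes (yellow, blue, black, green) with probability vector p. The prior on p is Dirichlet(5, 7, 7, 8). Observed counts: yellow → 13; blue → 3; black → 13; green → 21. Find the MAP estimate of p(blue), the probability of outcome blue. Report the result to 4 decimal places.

MAP estimate of p(blue) = 0.1233

The posterior is Dirichlet(αᵢ + nᵢ) = Dirichlet(18, 10, 20, 29).
For a Dirichlet(a₁,…,a_K) with all aᵢ > 1, the mode has j-th component (aⱼ − 1)/(Σaᵢ − K).
Here Σaᵢ = 77 and K = 4, so p(blue) = (10 − 1)/(77 − 4) = 9/73 ≈ 0.1233.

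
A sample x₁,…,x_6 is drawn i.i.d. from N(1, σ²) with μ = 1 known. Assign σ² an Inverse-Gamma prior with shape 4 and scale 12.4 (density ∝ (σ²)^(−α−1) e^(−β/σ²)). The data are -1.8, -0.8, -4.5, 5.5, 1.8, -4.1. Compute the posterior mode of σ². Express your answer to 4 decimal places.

σ̂²_MAP = 7.0644

Sum of squared deviations about the known mean: SS = (-1.8−1)² + (-0.8−1)² + (-4.5−1)² + (5.5−1)² + (1.8−1)² + (-4.1−1)² = 88.23.
The Normal likelihood contributes (σ²)^(−n/2) exp(−SS/(2σ²)), so the posterior is Inverse-Gamma(α + n/2, β + SS/2) = Inverse-Gamma(7, 56.515).
The mode of Inverse-Gamma(a, b) is b/(a+1) = 56.515/8 ≈ 7.0644.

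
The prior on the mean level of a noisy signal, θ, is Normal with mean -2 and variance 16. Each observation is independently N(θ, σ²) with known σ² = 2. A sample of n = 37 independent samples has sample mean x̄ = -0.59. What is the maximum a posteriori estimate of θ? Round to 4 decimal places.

θ̂_MAP = -0.5947

n = 37, x̄ = -0.59.
For a Normal prior and Normal likelihood with known variance, the posterior is Normal; its mode equals its mean, the precision-weighted average.
Prior precision 1/σ₀² = 1/16 = 0.0625; data precision n/σ² = 37/2 = 18.5.
θ̂ = (0.0625·(-2) + 18.5·(-0.59)) / (0.0625 + 18.5) = (-11.04)/18.5625 = -1472/2475 ≈ -0.5947.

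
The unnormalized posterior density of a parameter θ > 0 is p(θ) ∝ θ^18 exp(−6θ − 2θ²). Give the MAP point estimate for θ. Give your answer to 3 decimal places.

θ̂_MAP = 1.500

ℓ'(θ) = 18/θ − 6 − 4θ. Setting this to zero and multiplying by θ: 4θ² + 6θ − 18 = 0.
θ = (−6 + √(6² + 4·4·18)) / (2·4) = (−6 + √324) / 8 = (−6 + 18)/8 = 3/2.
ℓ''(θ) = −18/θ² − 4 < 0, confirming a maximum.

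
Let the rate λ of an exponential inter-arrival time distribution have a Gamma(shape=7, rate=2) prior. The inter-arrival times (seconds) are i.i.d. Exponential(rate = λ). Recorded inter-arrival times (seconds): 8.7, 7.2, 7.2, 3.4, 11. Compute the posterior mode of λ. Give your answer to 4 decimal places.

The Exponential(rate=λ) likelihood is ∝ λ^n e^(−λΣtᵢ). Here n = 5 and Σtᵢ = 8.7 + 7.2 + 7.2 + 3.4 + 11 = 37.5.
Posterior ∝ λ^6e^(−2λ) · λ^5e^(−37.5λ) = λ^11e^(−39.5λ), i.e. Gamma(12, 39.5).
Mode = (a−1)/b = 11/39.5 ≈ 0.2785.

λ̂_MAP = 0.2785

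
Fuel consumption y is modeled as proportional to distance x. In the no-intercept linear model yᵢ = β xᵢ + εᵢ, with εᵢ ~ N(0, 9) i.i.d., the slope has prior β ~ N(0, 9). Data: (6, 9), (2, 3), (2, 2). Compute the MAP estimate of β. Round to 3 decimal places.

β̂_MAP = 1.422

log p(β | y) = −Σ(yᵢ − βxᵢ)²/(2·9) − β²/(2·9) + const.
Setting the derivative to zero: Σxᵢ(yᵢ − βxᵢ)/9 − β/9 = 0, so β = Σxᵢyᵢ / (Σxᵢ² + σ²/τ²).
Σxᵢyᵢ = 6·9 + 2·3 + 2·2 = 64; Σxᵢ² = 44; σ²/τ² = 1.
β̂_MAP = 64 / (44 + 1) = 64/45 ≈ 1.422.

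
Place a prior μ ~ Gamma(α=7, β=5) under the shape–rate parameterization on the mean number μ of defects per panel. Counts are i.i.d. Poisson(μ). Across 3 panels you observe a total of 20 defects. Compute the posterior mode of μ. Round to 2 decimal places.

Σxᵢ = 20, n = 3.
Posterior ∝ μ^6e^(−5μ) · μ^20e^(−3μ) = μ^26e^(−8μ), i.e. Gamma(shape=27, rate=8).
The mode of a Gamma(a, b) with a ≥ 1 (shape–rate) is (a−1)/b = 26/8 ≈ 3.25.

μ̂_MAP = 3.25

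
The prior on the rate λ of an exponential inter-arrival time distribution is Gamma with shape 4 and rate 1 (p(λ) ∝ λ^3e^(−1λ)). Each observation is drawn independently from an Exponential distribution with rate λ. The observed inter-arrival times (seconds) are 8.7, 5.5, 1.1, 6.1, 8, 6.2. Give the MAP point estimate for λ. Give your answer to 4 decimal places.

λ̂_MAP = 0.2459

The Exponential(rate=λ) likelihood is ∝ λ^n e^(−λΣtᵢ). Here n = 6 and Σtᵢ = 8.7 + 5.5 + 1.1 + 6.1 + 8 + 6.2 = 35.6.
Posterior ∝ λ^3e^(−1λ) · λ^6e^(−35.6λ) = λ^9e^(−36.6λ), i.e. Gamma(10, 36.6).
Mode = (a−1)/b = 9/36.6 ≈ 0.2459.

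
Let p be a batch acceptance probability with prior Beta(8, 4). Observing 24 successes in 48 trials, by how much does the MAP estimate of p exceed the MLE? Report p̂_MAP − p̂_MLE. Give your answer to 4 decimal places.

Posterior is Beta(32, 28); MAP = (32−1)/(60−2) = 31/58 ≈ 0.53448.
MLE ignores the prior: p̂_MLE = k/n = 24/48 ≈ 0.50000.
Difference = 31/58 − 24/48 = 1/29 ≈ 0.0345.

MAP − MLE = 0.0345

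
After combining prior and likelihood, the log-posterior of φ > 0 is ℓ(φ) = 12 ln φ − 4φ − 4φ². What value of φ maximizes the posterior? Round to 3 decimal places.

φ̂_MAP = 1.000

ℓ'(φ) = 12/φ − 4 − 8φ. Setting this to zero and multiplying by φ: 8φ² + 4φ − 12 = 0.
φ = (−4 + √(4² + 4·8·12)) / (2·8) = (−4 + √400) / 16 = (−4 + 20)/16 = 1.
ℓ''(φ) = −12/φ² − 8 < 0, confirming a maximum.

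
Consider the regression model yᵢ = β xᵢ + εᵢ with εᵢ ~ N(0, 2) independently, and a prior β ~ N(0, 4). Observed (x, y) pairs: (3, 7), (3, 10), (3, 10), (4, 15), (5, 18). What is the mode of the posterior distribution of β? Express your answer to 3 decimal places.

β̂_MAP = 3.372

log p(β | y) = −Σ(yᵢ − βxᵢ)²/(2·2) − β²/(2·4) + const.
Setting the derivative to zero: Σxᵢ(yᵢ − βxᵢ)/2 − β/4 = 0, so β = Σxᵢyᵢ / (Σxᵢ² + σ²/τ²).
Σxᵢyᵢ = 3·7 + 3·10 + 3·10 + 4·15 + 5·18 = 231; Σxᵢ² = 68; σ²/τ² = 0.5.
β̂_MAP = 231 / (68 + 0.5) = 231/68.5 ≈ 3.372.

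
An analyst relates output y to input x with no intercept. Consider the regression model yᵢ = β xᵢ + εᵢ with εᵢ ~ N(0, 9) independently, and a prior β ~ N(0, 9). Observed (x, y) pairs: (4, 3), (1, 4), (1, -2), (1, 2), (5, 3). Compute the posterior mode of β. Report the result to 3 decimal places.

β̂_MAP = 0.689

log p(β | y) = −Σ(yᵢ − βxᵢ)²/(2·9) − β²/(2·9) + const.
Setting the derivative to zero: Σxᵢ(yᵢ − βxᵢ)/9 − β/9 = 0, so β = Σxᵢyᵢ / (Σxᵢ² + σ²/τ²).
Σxᵢyᵢ = 4·3 + 1·4 + 1·(-2) + 1·2 + 5·3 = 31; Σxᵢ² = 44; σ²/τ² = 1.
β̂_MAP = 31 / (44 + 1) = 31/45 ≈ 0.689.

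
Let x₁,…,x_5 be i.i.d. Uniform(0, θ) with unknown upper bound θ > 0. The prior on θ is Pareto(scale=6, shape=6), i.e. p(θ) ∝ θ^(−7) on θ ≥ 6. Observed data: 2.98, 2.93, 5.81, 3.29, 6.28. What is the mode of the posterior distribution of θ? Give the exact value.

The Uniform(0, θ) likelihood is θ^(−n) for θ ≥ max(xᵢ), zero otherwise. Here max(xᵢ) = 6.28.
Posterior ∝ θ^(−7) · θ^(−5) = θ^(−12) on θ ≥ max(6, 6.28) = 6.28.
This density is strictly decreasing in θ, so the posterior mode lies at the lower boundary of the support.

θ̂_MAP = 6.28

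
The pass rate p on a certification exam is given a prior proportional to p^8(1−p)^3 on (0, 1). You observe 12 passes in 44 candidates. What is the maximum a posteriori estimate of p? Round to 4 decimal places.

p̂_MAP = 0.3636

The prior density ∝ p^8(1−p)^3 is the kernel of Beta(9, 4).
Data: 12 successes in 44 trials. The binomial likelihood contributes p^12(1−p)^32, so the posterior is Beta(9+12, 4+32) = Beta(21, 36).
For Beta(a, b) with a, b > 1 the mode is (a−1)/(a+b−2) = 20/55 ≈ 0.3636.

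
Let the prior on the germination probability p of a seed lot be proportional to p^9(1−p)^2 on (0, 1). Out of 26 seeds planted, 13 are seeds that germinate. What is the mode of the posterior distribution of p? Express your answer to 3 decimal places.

The prior density ∝ p^9(1−p)^2 is the kernel of Beta(10, 3).
Data: 13 successes in 26 trials. The binomial likelihood contributes p^13(1−p)^13, so the posterior is Beta(10+13, 3+13) = Beta(23, 16).
For Beta(a, b) with a, b > 1 the mode is (a−1)/(a+b−2) = 22/37 ≈ 0.595.

p̂_MAP = 0.595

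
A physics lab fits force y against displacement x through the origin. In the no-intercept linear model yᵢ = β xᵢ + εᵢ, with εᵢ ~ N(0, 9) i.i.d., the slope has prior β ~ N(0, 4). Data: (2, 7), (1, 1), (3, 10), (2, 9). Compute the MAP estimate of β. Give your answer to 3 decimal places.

β̂_MAP = 3.111

log p(β | y) = −Σ(yᵢ − βxᵢ)²/(2·9) − β²/(2·4) + const.
Setting the derivative to zero: Σxᵢ(yᵢ − βxᵢ)/9 − β/4 = 0, so β = Σxᵢyᵢ / (Σxᵢ² + σ²/τ²).
Σxᵢyᵢ = 2·7 + 1·1 + 3·10 + 2·9 = 63; Σxᵢ² = 18; σ²/τ² = 2.25.
β̂_MAP = 63 / (18 + 2.25) = 63/20.25 ≈ 3.111.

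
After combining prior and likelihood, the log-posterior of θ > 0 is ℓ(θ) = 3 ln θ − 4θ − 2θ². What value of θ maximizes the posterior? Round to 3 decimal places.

ℓ'(θ) = 3/θ − 4 − 4θ. Setting this to zero and multiplying by θ: 4θ² + 4θ − 3 = 0.
θ = (−4 + √(4² + 4·4·3)) / (2·4) = (−4 + √64) / 8 = (−4 + 8)/8 = 1/2.
ℓ''(θ) = −3/θ² − 4 < 0, confirming a maximum.

θ̂_MAP = 0.500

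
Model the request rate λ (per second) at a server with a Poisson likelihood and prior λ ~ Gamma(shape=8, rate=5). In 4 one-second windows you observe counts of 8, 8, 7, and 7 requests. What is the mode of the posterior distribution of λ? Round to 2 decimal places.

Σxᵢ = 8+8+7+7 = 30, with n = 4.
Posterior ∝ λ^7e^(−5λ) · λ^30e^(−4λ) = λ^37e^(−9λ), i.e. Gamma(shape=38, rate=9).
The mode of a Gamma(a, b) with a ≥ 1 (shape–rate) is (a−1)/b = 37/9 ≈ 4.11.

λ̂_MAP = 4.11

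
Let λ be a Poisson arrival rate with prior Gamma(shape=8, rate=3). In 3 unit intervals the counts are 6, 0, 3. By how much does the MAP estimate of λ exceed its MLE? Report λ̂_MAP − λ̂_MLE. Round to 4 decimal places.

Σxᵢ = 9. Posterior is Gamma(17, 6); MAP = (17−1)/6 = 16/6 ≈ 2.66667.
MLE = x̄ = 9/3 ≈ 3.00000.
Difference = 16/6 − 9/3 = -1/3 ≈ -0.3333.

MAP − MLE = -0.3333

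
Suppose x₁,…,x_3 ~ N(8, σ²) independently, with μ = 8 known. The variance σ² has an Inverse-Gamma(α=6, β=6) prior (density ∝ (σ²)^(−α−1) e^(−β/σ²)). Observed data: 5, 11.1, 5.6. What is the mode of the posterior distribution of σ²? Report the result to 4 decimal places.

σ̂²_MAP = 2.1394

Sum of squared deviations about the known mean: SS = (5−8)² + (11.1−8)² + (5.6−8)² = 24.37.
The Normal likelihood contributes (σ²)^(−n/2) exp(−SS/(2σ²)), so the posterior is Inverse-Gamma(α + n/2, β + SS/2) = Inverse-Gamma(7.5, 18.185).
The mode of Inverse-Gamma(a, b) is b/(a+1) = 18.185/8.5 ≈ 2.1394.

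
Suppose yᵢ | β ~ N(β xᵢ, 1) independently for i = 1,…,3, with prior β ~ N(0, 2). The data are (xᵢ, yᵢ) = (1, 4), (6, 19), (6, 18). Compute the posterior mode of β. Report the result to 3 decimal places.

β̂_MAP = 3.075

log p(β | y) = −Σ(yᵢ − βxᵢ)²/(2·1) − β²/(2·2) + const.
Setting the derivative to zero: Σxᵢ(yᵢ − βxᵢ)/1 − β/2 = 0, so β = Σxᵢyᵢ / (Σxᵢ² + σ²/τ²).
Σxᵢyᵢ = 1·4 + 6·19 + 6·18 = 226; Σxᵢ² = 73; σ²/τ² = 0.5.
β̂_MAP = 226 / (73 + 0.5) = 226/73.5 ≈ 3.075.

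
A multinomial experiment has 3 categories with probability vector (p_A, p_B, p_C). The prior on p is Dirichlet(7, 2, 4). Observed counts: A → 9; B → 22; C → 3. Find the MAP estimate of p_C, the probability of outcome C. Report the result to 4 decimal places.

The posterior is Dirichlet(αᵢ + nᵢ) = Dirichlet(16, 24, 7).
For a Dirichlet(a₁,…,a_K) with all aᵢ > 1, the mode has j-th component (aⱼ − 1)/(Σaᵢ − K).
Here Σaᵢ = 47 and K = 3, so p_C = (7 − 1)/(47 − 3) = 6/44 ≈ 0.1364.

MAP estimate of p_C = 0.1364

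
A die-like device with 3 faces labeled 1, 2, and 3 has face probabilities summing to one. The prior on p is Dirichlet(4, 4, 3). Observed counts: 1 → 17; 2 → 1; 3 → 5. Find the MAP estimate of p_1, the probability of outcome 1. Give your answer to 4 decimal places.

MAP estimate: 0.6452

The posterior is Dirichlet(αᵢ + nᵢ) = Dirichlet(21, 5, 8).
For a Dirichlet(a₁,…,a_K) with all aᵢ > 1, the mode has j-th component (aⱼ − 1)/(Σaᵢ − K).
Here Σaᵢ = 34 and K = 3, so p_1 = (21 − 1)/(34 − 3) = 20/31 ≈ 0.6452.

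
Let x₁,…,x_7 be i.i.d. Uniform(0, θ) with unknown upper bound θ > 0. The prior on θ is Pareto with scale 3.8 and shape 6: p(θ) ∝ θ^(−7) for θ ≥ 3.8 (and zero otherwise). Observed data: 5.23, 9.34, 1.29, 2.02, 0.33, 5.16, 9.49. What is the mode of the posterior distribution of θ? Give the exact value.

θ̂_MAP = 9.49

The Uniform(0, θ) likelihood is θ^(−n) for θ ≥ max(xᵢ), zero otherwise. Here max(xᵢ) = 9.49.
Posterior ∝ θ^(−7) · θ^(−7) = θ^(−14) on θ ≥ max(3.8, 9.49) = 9.49.
This density is strictly decreasing in θ, so the posterior mode lies at the lower boundary of the support.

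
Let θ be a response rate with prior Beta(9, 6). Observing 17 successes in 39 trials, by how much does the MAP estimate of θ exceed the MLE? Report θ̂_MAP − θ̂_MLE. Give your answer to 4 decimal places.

Posterior is Beta(26, 28); MAP = (26−1)/(54−2) = 25/52 ≈ 0.48077.
MLE ignores the prior: θ̂_MLE = k/n = 17/39 ≈ 0.43590.
Difference = 25/52 − 17/39 = 7/156 ≈ 0.0449.

MAP − MLE = 0.0449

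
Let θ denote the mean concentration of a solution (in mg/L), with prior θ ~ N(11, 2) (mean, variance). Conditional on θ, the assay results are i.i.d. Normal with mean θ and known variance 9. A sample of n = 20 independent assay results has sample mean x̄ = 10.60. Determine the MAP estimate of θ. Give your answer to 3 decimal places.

θ̂_MAP = 10.673

n = 20, x̄ = 10.60.
For a Normal prior and Normal likelihood with known variance, the posterior is Normal; its mode equals its mean, the precision-weighted average.
Prior precision 1/σ₀² = 1/2 = 0.5; data precision n/σ² = 20/9.
θ̂ = (0.5·11 + (20/9)·10.6) / (0.5 + 20/9) = (523/18)/(49/18) = 523/49 ≈ 10.673.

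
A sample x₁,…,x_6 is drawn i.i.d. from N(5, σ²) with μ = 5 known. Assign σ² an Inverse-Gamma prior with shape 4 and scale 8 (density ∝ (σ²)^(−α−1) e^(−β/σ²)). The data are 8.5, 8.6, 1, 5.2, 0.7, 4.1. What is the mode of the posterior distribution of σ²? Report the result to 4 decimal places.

Sum of squared deviations about the known mean: SS = (8.5−5)² + (8.6−5)² + (1−5)² + (5.2−5)² + (0.7−5)² + (4.1−5)² = 60.55.
The Normal likelihood contributes (σ²)^(−n/2) exp(−SS/(2σ²)), so the posterior is Inverse-Gamma(α + n/2, β + SS/2) = Inverse-Gamma(7, 38.275).
The mode of Inverse-Gamma(a, b) is b/(a+1) = 38.275/8 ≈ 4.7844.

σ̂²_MAP = 4.7844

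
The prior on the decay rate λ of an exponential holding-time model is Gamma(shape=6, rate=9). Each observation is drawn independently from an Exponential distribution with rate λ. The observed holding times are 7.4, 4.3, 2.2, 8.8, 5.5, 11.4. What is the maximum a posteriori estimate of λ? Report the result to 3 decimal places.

The Exponential(rate=λ) likelihood is ∝ λ^n e^(−λΣtᵢ). Here n = 6 and Σtᵢ = 7.4 + 4.3 + 2.2 + 8.8 + 5.5 + 11.4 = 39.6.
Posterior ∝ λ^5e^(−9λ) · λ^6e^(−39.6λ) = λ^11e^(−48.6λ), i.e. Gamma(12, 48.6).
Mode = (a−1)/b = 11/48.6 ≈ 0.226.

λ̂_MAP = 0.226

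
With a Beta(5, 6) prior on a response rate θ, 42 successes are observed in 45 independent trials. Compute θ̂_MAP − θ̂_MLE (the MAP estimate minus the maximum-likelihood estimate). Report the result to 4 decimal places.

Posterior is Beta(47, 9); MAP = (47−1)/(56−2) = 46/54 ≈ 0.85185.
MLE ignores the prior: θ̂_MLE = k/n = 42/45 ≈ 0.93333.
Difference = 46/54 − 42/45 = -11/135 ≈ -0.0815.

MAP − MLE = -0.0815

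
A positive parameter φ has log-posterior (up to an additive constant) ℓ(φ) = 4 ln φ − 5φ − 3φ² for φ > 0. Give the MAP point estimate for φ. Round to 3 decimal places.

φ̂_MAP = 0.500

ℓ'(φ) = 4/φ − 5 − 6φ. Setting this to zero and multiplying by φ: 6φ² + 5φ − 4 = 0.
φ = (−5 + √(5² + 4·6·4)) / (2·6) = (−5 + √121) / 12 = (−5 + 11)/12 = 1/2.
ℓ''(φ) = −4/φ² − 6 < 0, confirming a maximum.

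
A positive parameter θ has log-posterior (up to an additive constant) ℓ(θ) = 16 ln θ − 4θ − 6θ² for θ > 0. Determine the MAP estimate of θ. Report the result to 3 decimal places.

ℓ'(θ) = 16/θ − 4 − 12θ. Setting this to zero and multiplying by θ: 12θ² + 4θ − 16 = 0.
θ = (−4 + √(4² + 4·12·16)) / (2·12) = (−4 + √784) / 24 = (−4 + 28)/24 = 1.
ℓ''(θ) = −16/θ² − 12 < 0, confirming a maximum.

θ̂_MAP = 1.000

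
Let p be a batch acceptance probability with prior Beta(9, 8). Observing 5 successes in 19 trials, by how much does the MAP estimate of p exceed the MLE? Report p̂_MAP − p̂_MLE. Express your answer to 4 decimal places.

Posterior is Beta(14, 22); MAP = (14−1)/(36−2) = 13/34 ≈ 0.38235.
MLE ignores the prior: p̂_MLE = k/n = 5/19 ≈ 0.26316.
Difference = 13/34 − 5/19 = 77/646 ≈ 0.1192.

MAP − MLE = 0.1192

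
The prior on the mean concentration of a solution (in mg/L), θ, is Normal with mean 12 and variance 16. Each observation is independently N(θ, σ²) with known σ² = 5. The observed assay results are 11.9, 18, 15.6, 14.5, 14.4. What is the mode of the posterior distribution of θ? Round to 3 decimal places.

θ̂_MAP = 14.711

n = 5; x̄ = (11.9 + 18 + 15.6 + 14.5 + 14.4)/5 = 74.4/5 = 14.88.
For a Normal prior and Normal likelihood with known variance, the posterior is Normal; its mode equals its mean, the precision-weighted average.
Prior precision 1/σ₀² = 1/16 = 0.0625; data precision n/σ² = 5/5 = 1.
θ̂ = (0.0625·12 + 1·14.88) / (0.0625 + 1) = 15.63/1.0625 = 6252/425 ≈ 14.711.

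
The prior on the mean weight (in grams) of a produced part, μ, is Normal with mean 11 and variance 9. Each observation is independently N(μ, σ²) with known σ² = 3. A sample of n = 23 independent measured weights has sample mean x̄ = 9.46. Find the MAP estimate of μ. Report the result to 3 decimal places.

μ̂_MAP = 9.482

n = 23, x̄ = 9.46.
For a Normal prior and Normal likelihood with known variance, the posterior is Normal; its mode equals its mean, the precision-weighted average.
Prior precision 1/σ₀² = 1/9; data precision n/σ² = 23/3.
μ̂ = ((1/9)·11 + (23/3)·9.46) / (1/9 + 23/3) = (33187/450)/(70/9) = 9.482.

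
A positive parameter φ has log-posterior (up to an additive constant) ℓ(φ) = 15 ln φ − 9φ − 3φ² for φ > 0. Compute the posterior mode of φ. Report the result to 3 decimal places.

φ̂_MAP = 1.000

ℓ'(φ) = 15/φ − 9 − 6φ. Setting this to zero and multiplying by φ: 6φ² + 9φ − 15 = 0.
φ = (−9 + √(9² + 4·6·15)) / (2·6) = (−9 + √441) / 12 = (−9 + 21)/12 = 1.
ℓ''(φ) = −15/φ² − 6 < 0, confirming a maximum.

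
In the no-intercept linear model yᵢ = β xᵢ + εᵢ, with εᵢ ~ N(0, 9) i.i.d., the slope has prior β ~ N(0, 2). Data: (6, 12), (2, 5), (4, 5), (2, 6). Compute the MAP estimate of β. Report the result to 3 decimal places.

β̂_MAP = 1.767

log p(β | y) = −Σ(yᵢ − βxᵢ)²/(2·9) − β²/(2·2) + const.
Setting the derivative to zero: Σxᵢ(yᵢ − βxᵢ)/9 − β/2 = 0, so β = Σxᵢyᵢ / (Σxᵢ² + σ²/τ²).
Σxᵢyᵢ = 6·12 + 2·5 + 4·5 + 2·6 = 114; Σxᵢ² = 60; σ²/τ² = 4.5.
β̂_MAP = 114 / (60 + 4.5) = 114/64.5 ≈ 1.767.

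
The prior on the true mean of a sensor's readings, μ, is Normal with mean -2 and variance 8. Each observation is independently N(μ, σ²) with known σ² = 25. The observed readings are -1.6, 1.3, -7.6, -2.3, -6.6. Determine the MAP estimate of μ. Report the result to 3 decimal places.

n = 5; x̄ = ((-1.6) + 1.3 + (-7.6) + (-2.3) + (-6.6))/5 = -16.8/5 = -3.36.
For a Normal prior and Normal likelihood with known variance, the posterior is Normal; its mode equals its mean, the precision-weighted average.
Prior precision 1/σ₀² = 1/8 = 0.125; data precision n/σ² = 5/25 = 0.2.
μ̂ = (0.125·(-2) + 0.2·(-3.36)) / (0.125 + 0.2) = (-0.922)/0.325 = -922/325 ≈ -2.837.

μ̂_MAP = -2.837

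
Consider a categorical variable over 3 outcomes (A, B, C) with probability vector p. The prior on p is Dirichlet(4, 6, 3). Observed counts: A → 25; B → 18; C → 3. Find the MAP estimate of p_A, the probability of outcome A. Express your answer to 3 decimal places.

The posterior is Dirichlet(αᵢ + nᵢ) = Dirichlet(29, 24, 6).
For a Dirichlet(a₁,…,a_K) with all aᵢ > 1, the mode has j-th component (aⱼ − 1)/(Σaᵢ − K).
Here Σaᵢ = 59 and K = 3, so p_A = (29 − 1)/(59 − 3) = 28/56 ≈ 0.500.

MAP estimate of p_A = 0.500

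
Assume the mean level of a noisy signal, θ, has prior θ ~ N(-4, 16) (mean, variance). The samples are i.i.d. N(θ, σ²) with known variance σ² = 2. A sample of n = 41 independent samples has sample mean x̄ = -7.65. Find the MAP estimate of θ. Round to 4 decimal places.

n = 41, x̄ = -7.65.
For a Normal prior and Normal likelihood with known variance, the posterior is Normal; its mode equals its mean, the precision-weighted average.
Prior precision 1/σ₀² = 1/16 = 0.0625; data precision n/σ² = 41/2 = 20.5.
θ̂ = (0.0625·(-4) + 20.5·(-7.65)) / (0.0625 + 20.5) = (-157.075)/20.5625 = -12566/1645 ≈ -7.6389.

θ̂_MAP = -7.6389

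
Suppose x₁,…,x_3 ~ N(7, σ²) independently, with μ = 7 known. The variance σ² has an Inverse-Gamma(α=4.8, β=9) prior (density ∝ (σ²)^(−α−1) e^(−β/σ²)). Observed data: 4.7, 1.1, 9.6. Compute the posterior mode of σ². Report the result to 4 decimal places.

Sum of squared deviations about the known mean: SS = (4.7−7)² + (1.1−7)² + (9.6−7)² = 46.86.
The Normal likelihood contributes (σ²)^(−n/2) exp(−SS/(2σ²)), so the posterior is Inverse-Gamma(α + n/2, β + SS/2) = Inverse-Gamma(6.3, 32.43).
The mode of Inverse-Gamma(a, b) is b/(a+1) = 32.43/7.3 ≈ 4.4425.

σ̂²_MAP = 4.4425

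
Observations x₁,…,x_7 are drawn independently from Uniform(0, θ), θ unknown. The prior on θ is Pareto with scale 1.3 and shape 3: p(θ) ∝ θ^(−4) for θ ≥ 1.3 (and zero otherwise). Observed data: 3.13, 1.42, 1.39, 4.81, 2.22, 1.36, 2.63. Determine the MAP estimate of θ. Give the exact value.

θ̂_MAP = 4.81

The Uniform(0, θ) likelihood is θ^(−n) for θ ≥ max(xᵢ), zero otherwise. Here max(xᵢ) = 4.81.
Posterior ∝ θ^(−4) · θ^(−7) = θ^(−11) on θ ≥ max(1.3, 4.81) = 4.81.
This density is strictly decreasing in θ, so the posterior mode lies at the lower boundary of the support.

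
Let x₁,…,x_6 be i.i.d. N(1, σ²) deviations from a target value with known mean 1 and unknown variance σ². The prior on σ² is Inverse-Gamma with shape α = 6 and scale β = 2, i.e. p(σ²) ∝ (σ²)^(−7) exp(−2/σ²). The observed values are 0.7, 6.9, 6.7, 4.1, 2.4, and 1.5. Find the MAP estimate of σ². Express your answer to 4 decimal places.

Sum of squared deviations about the known mean: SS = (0.7−1)² + (6.9−1)² + (6.7−1)² + (4.1−1)² + (2.4−1)² + (1.5−1)² = 79.21.
The Normal likelihood contributes (σ²)^(−n/2) exp(−SS/(2σ²)), so the posterior is Inverse-Gamma(α + n/2, β + SS/2) = Inverse-Gamma(9, 41.605).
The mode of Inverse-Gamma(a, b) is b/(a+1) = 41.605/10 ≈ 4.1605.

σ̂²_MAP = 4.1605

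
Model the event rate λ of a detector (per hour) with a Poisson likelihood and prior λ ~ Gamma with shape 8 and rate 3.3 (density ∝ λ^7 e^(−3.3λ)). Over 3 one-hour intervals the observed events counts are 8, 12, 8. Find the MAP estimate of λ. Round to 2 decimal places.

Σxᵢ = 8+12+8 = 28, with n = 3.
Posterior ∝ λ^7e^(−3.3λ) · λ^28e^(−3λ) = λ^35e^(−6.3λ), i.e. Gamma(shape=36, rate=6.3).
The mode of a Gamma(a, b) with a ≥ 1 (shape–rate) is (a−1)/b = 35/6.3 ≈ 5.56.

λ̂_MAP = 5.56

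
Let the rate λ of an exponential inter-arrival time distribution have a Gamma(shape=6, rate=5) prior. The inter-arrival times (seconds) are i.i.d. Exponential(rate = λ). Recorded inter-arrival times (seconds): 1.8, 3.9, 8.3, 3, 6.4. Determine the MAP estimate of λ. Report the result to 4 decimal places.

λ̂_MAP = 0.3521

The Exponential(rate=λ) likelihood is ∝ λ^n e^(−λΣtᵢ). Here n = 5 and Σtᵢ = 1.8 + 3.9 + 8.3 + 3 + 6.4 = 23.4.
Posterior ∝ λ^5e^(−5λ) · λ^5e^(−23.4λ) = λ^10e^(−28.4λ), i.e. Gamma(11, 28.4).
Mode = (a−1)/b = 10/28.4 ≈ 0.3521.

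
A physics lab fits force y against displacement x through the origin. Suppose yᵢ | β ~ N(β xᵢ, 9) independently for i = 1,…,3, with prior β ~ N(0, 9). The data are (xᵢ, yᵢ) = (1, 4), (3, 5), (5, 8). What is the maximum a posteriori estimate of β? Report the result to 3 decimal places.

β̂_MAP = 1.639

log p(β | y) = −Σ(yᵢ − βxᵢ)²/(2·9) − β²/(2·9) + const.
Setting the derivative to zero: Σxᵢ(yᵢ − βxᵢ)/9 − β/9 = 0, so β = Σxᵢyᵢ / (Σxᵢ² + σ²/τ²).
Σxᵢyᵢ = 1·4 + 3·5 + 5·8 = 59; Σxᵢ² = 35; σ²/τ² = 1.
β̂_MAP = 59 / (35 + 1) = 59/36 ≈ 1.639.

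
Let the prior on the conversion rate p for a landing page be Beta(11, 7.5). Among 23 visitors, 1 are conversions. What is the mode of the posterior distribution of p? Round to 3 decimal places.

p̂_MAP = 0.278

Prior: Beta(11, 7.5).
Data: 1 success in 23 trials. The binomial likelihood contributes p(1−p)^22, so the posterior is Beta(11+1, 7.5+22) = Beta(12, 29.5).
For Beta(a, b) with a, b > 1 the mode is (a−1)/(a+b−2) = 11/39.5 ≈ 0.278.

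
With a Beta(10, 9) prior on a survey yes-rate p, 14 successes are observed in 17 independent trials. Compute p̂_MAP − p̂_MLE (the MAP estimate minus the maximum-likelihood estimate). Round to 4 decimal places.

Posterior is Beta(24, 12); MAP = (24−1)/(36−2) = 23/34 ≈ 0.67647.
MLE ignores the prior: p̂_MLE = k/n = 14/17 ≈ 0.82353.
Difference = 23/34 − 14/17 = -5/34 ≈ -0.1471.

MAP − MLE = -0.1471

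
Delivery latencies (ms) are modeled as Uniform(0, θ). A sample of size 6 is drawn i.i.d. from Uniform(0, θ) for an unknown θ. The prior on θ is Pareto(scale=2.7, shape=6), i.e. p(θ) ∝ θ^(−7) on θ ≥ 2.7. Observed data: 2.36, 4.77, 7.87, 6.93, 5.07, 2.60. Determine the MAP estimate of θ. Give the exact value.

θ̂_MAP = 7.87

The Uniform(0, θ) likelihood is θ^(−n) for θ ≥ max(xᵢ), zero otherwise. Here max(xᵢ) = 7.87.
Posterior ∝ θ^(−7) · θ^(−6) = θ^(−13) on θ ≥ max(2.7, 7.87) = 7.87.
This density is strictly decreasing in θ, so the posterior mode lies at the lower boundary of the support.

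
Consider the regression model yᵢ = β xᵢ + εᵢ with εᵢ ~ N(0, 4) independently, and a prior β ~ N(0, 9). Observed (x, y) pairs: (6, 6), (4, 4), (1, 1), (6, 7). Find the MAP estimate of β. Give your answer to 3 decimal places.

β̂_MAP = 1.062

log p(β | y) = −Σ(yᵢ − βxᵢ)²/(2·4) − β²/(2·9) + const.
Setting the derivative to zero: Σxᵢ(yᵢ − βxᵢ)/4 − β/9 = 0, so β = Σxᵢyᵢ / (Σxᵢ² + σ²/τ²).
Σxᵢyᵢ = 6·6 + 4·4 + 1·1 + 6·7 = 95; Σxᵢ² = 89; σ²/τ² = 4/9.
β̂_MAP = 95 / (89 + 4/9) = 95/(805/9) = 171/161 ≈ 1.062.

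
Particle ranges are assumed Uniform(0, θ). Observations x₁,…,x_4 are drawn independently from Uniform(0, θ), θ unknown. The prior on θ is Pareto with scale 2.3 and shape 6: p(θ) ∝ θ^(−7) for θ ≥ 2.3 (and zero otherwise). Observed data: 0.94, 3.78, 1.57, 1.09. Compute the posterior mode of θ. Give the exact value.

The Uniform(0, θ) likelihood is θ^(−n) for θ ≥ max(xᵢ), zero otherwise. Here max(xᵢ) = 3.78.
Posterior ∝ θ^(−7) · θ^(−4) = θ^(−11) on θ ≥ max(2.3, 3.78) = 3.78.
This density is strictly decreasing in θ, so the posterior mode lies at the lower boundary of the support.

θ̂_MAP = 3.78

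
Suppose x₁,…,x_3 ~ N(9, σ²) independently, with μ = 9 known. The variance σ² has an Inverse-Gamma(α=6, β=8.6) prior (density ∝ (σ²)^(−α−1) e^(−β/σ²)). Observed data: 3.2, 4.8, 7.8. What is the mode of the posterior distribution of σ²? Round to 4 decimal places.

Sum of squared deviations about the known mean: SS = (3.2−9)² + (4.8−9)² + (7.8−9)² = 52.72.
The Normal likelihood contributes (σ²)^(−n/2) exp(−SS/(2σ²)), so the posterior is Inverse-Gamma(α + n/2, β + SS/2) = Inverse-Gamma(7.5, 34.96).
The mode of Inverse-Gamma(a, b) is b/(a+1) = 34.96/8.5 ≈ 4.1129.

σ̂²_MAP = 4.1129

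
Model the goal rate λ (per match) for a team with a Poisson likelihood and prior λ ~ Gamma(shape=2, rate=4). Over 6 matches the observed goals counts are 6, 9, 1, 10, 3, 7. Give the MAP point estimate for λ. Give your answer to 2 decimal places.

λ̂_MAP = 3.70

Σxᵢ = 6+9+1+10+3+7 = 36, with n = 6.
Posterior ∝ λe^(−4λ) · λ^36e^(−6λ) = λ^37e^(−10λ), i.e. Gamma(shape=38, rate=10).
The mode of a Gamma(a, b) with a ≥ 1 (shape–rate) is (a−1)/b = 37/10 ≈ 3.70.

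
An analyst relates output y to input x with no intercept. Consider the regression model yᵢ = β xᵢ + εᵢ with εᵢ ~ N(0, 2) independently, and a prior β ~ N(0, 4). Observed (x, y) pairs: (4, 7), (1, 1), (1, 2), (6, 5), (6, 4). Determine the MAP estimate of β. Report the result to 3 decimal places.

β̂_MAP = 0.939

log p(β | y) = −Σ(yᵢ − βxᵢ)²/(2·2) − β²/(2·4) + const.
Setting the derivative to zero: Σxᵢ(yᵢ − βxᵢ)/2 − β/4 = 0, so β = Σxᵢyᵢ / (Σxᵢ² + σ²/τ²).
Σxᵢyᵢ = 4·7 + 1·1 + 1·2 + 6·5 + 6·4 = 85; Σxᵢ² = 90; σ²/τ² = 0.5.
β̂_MAP = 85 / (90 + 0.5) = 85/90.5 ≈ 0.939.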